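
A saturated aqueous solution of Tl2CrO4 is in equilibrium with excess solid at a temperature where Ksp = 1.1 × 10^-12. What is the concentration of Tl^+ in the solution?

Tl2CrO4(s) <=> 2 Tl^+ + CrO4^2-
Ksp = [Tl^+]^2[CrO4^2-]
Let s = molar solubility. Then [Tl^+] = 2s and [CrO4^2-] = s.
So Ksp = (2s)^2 × s = 4s^3
s = (1.1 × 10^-12 / 4)^(1/3) = 6.50 × 10^-5 M
[Tl^+] = 2s = 1.3 × 10^-4 M

[Tl^+] ≈ 1.3 x 10^-4 M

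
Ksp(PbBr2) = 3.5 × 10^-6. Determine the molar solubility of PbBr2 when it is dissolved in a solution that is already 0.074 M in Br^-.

s ≈ 6.4 × 10^-4 M

PbBr2(s) <=> Pb^2+ + 2 Br^-
Ksp = [Pb^2+][Br^-]^2
Let s = moles of PbBr2 that dissolve per litre. [Pb^2+] = s, [Br^-] = 0.074 + 2s ≈ 0.074 (since the Br^- already present dominates).
Ksp ≈ s × (0.074)^2
s = 6.4 × 10^-4 M
Check: 2s = 1.3 × 10^-3 ≪ 0.074, so the approximation is valid.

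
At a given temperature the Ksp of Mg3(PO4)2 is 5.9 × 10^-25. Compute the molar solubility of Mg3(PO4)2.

s ≈ 5.6 × 10^-6 M

Mg3(PO4)2(s) ⇌ 3 Mg^2+ + 2 PO4^3-
Ksp = [Mg^2+]^3[PO4^3-]^2
If s mol/L of Mg3(PO4)2 dissolves, [Mg^2+] = 3s and [PO4^3-] = 2s.
Ksp = (3s)^3(2s)^2 = 108s^5
Solving, s = (5.9 × 10^-25/108)^(1/5) = 5.6 × 10^-6 M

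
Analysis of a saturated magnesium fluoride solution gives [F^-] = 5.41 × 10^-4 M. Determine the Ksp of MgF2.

MgF2(s) <=> Mg^2+ + 2 F^-
Stoichiometry gives [Mg^2+] = (1/2)[F^-] = 2.705 x 10^-4 M.
Ksp = [Mg^2+][F^-]^2
Ksp = 2.705 x 10^-4 × (5.41 x 10^-4)^2 = 7.92 × 10^-11

7.92 × 10^-11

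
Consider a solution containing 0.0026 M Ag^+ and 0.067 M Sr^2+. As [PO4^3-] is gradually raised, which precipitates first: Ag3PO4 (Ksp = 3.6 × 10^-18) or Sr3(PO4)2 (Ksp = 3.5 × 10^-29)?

Sr3(PO4)2

Precipitation of each salt starts when its ion product equals its Ksp.
For Ag3PO4: 3.6 × 10^-18 = (0.0026)^3 × [PO4^3-]  ⇒  [PO4^3-] = 2.0 × 10^-10 M.
For Sr3(PO4)2: 3.5 × 10^-29 = (0.067)^3 × [PO4^3-]^2  ⇒  [PO4^3-] = 3.4 x 10^-13 M.
The salt with the lower threshold [PO4^3-] precipitates first: Sr3(PO4)2.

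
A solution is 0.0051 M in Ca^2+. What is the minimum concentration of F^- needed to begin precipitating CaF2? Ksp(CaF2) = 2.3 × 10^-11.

CaF2(s) ⇌ Ca^2+(aq) + 2 F^-(aq)
Ksp = [Ca^2+][F^-]^2
Precipitation begins when Q = Ksp. With [Ca^2+] = 0.0051 M:
2.3 × 10^-11 = (0.0051) × [F^-]^2
[F^-] = (2.3 × 10^-11 / 5.1 × 10^-3)^(1/2) = 6.7 × 10^-5 M

6.7e-5 M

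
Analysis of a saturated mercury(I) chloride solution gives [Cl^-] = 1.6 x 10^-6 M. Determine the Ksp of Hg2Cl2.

Hg2Cl2(s) <=> Hg2^2+ + 2 Cl^-
Stoichiometry gives [Hg2^2+] = (1/2)[Cl^-] = 8.00 x 10^-7 M.
Ksp = [Hg2^2+][Cl^-]^2
Ksp = 8.00 x 10^-7 × (1.6 × 10^-6)^2 = 2.0 × 10^-18

2.0e-18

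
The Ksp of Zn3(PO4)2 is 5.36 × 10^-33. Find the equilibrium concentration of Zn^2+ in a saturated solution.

[Zn^2+] ≈ 4.13 × 10^-7 M

Zn3(PO4)2(s) <=> 3 Zn^2+(aq) + 2 PO4^3-(aq)
Ksp = [Zn^2+]^3[PO4^3-]^2
For each mole of Zn3(PO4)2 that dissolves: [Zn^2+] = 3s, [PO4^3-] = 2s.
Ksp = (3s)^3(2s)^2 = 108s^5
s^5 = 5.36 × 10^-33 / 108, so s = 1.378 × 10^-7 M
[Zn^2+] = 3s = 4.13 × 10^-7 M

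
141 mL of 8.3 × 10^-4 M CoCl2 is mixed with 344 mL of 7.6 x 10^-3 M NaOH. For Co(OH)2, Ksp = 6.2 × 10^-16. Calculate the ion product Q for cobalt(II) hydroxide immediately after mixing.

Total volume = 141 + 344 = 485 mL.
[Co^2+] = 8.3 x 10^-4 × (141/485) = 2.41 × 10^-4 M
[OH^-] = 7.6 x 10^-3 × (344/485) = 5.39 x 10^-3 M
Co(OH)2(s) <=> Co^2+(aq) + 2 OH^-(aq), so Q = [Co^2+][OH^-]^2
Q = (2.41 x 10^-4)(5.39 x 10^-3)^2 = 7.0 × 10^-9
Q > Ksp, so Co(OH)2 will precipitate.

7.0 x 10^-9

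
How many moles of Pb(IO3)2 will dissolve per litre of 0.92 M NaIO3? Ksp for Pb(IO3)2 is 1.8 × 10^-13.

2.1 × 10^-13 M

Pb(IO3)2(s) ⇌ Pb^2+(aq) + 2 IO3^-(aq)
Ksp = [Pb^2+][IO3^-]^2
Let s = moles of Pb(IO3)2 that dissolve per litre. [Pb^2+] = s, [IO3^-] = 0.92 + 2s ≈ 0.92 (since IO3^- from NaIO3 dominates).
Ksp ≈ s × (0.92)^2
s = 2.1 × 10^-13 M
Check: 2s = 4.3 x 10^-13 ≪ 0.92, so the approximation is valid.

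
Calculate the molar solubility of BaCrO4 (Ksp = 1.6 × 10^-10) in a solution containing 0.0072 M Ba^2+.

BaCrO4(s) ⇌ Ba^2+(aq) + CrO4^2-(aq)
Ksp = [Ba^2+][CrO4^2-]
If s mol/L dissolves here, [Ba^2+] = 0.0072 + s ≈ 0.0072, [CrO4^2-] = s (Ksp is small, so little additional dissolves).
Ksp ≈ 0.0072 × s
s = 2.2 × 10^-8 M
Check: s = 2.2 × 10^-8 ≪ 0.0072, so the approximation is valid.

s ≈ 2.2e-8 M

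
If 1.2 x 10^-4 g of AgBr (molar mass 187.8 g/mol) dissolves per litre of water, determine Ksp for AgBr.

Ksp ≈ 4.1 × 10^-13

Molar solubility s = (1.2 × 10^-4 g/L) / (187.8 g/mol) = 6.39 × 10^-7 M.
AgBr(s) ⇌ Ag^+(aq) + Br^-(aq)
For each mole of AgBr that dissolves: [Ag^+] = s, [Br^-] = s.
Ksp = [Ag^+][Br^-]
Ksp = (s)(s) = s^2
Ksp = (6.39 × 10^-7)^2 = 4.1 x 10^-13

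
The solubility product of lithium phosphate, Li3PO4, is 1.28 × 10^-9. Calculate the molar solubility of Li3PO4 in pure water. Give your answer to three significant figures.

s = 2.62 x 10^-3 M

Li3PO4(s) ⇌ 3 Li^+ + PO4^3-
Ksp = [Li^+]^3[PO4^3-]
If s mol/L of Li3PO4 dissolves, [Li^+] = 3s and [PO4^3-] = s.
So Ksp = (3s)^3 × s = 27s^4
Solving, s = (1.28 × 10^-9/27)^(1/4) = 2.62 × 10^-3 M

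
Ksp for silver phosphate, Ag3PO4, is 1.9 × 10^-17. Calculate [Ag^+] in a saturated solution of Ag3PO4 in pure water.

Ag3PO4(s) <=> 3 Ag^+(aq) + PO4^3-(aq)
Ksp = [Ag^+]^3[PO4^3-]
Let s = molar solubility. Then [Ag^+] = 3s and [PO4^3-] = s.
Substituting: Ksp = (3s)^3s = 27s^4
Solving, s = (1.9 × 10^-17/27)^(1/4) = 2.90 × 10^-5 M
[Ag^+] = 3s = 8.7 × 10^-5 M

[Ag^+] = 8.7 × 10^-5 M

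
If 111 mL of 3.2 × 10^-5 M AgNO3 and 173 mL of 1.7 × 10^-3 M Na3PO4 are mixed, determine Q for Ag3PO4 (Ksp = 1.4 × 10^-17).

Q ≈ 2.0 × 10^-18

Total volume = 111 + 173 = 284 mL.
[Ag^+] = 3.2 × 10^-5 × (111/284) = 1.25 × 10^-5 M
[PO4^3-] = 1.7 × 10^-3 × (173/284) = 1.04 × 10^-3 M
Ag3PO4(s) ⇌ 3 Ag^+(aq) + PO4^3-(aq), so Q = [Ag^+]^3[PO4^3-]
Q = (1.25 × 10^-5)^3(1.04 × 10^-3) = 2.0 × 10^-18
Q < Ksp, so no precipitate of Ag3PO4 forms.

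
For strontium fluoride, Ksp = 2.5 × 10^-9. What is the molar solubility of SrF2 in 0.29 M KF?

SrF2(s) ⇌ Sr^2+ + 2 F^-
Ksp = [Sr^2+][F^-]^2
Let s be the molar solubility in this solution. [Sr^2+] = s, [F^-] = 0.29 + 2s ≈ 0.29 (Ksp is small, so little additional dissolves).
Ksp ≈ s × (0.29)^2
s = 3.0 x 10^-8 M
Check: 2s = 5.9 × 10^-8 ≪ 0.29, so the approximation is valid.

3.0e-8 M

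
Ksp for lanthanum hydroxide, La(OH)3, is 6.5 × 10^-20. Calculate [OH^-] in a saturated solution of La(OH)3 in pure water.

[OH^-] ≈ 2.1e-5 M

La(OH)3(s) ⇌ La^3+(aq) + 3 OH^-(aq)
Ksp = [La^3+][OH^-]^3
With molar solubility s: [La^3+] = s, [OH^-] = 3s.
So Ksp = s × (3s)^3 = 27s^4
s^4 = 6.5 × 10^-20 / 27, so s = 7.00 × 10^-6 M
[OH^-] = 3s = 2.1 × 10^-5 M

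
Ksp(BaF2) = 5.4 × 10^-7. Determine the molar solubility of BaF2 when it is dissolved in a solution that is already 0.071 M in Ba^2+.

BaF2(s) ⇌ Ba^2+(aq) + 2 F^-(aq)
Ksp = [Ba^2+][F^-]^2
Let s be the molar solubility in this solution. [Ba^2+] = 0.071 + s ≈ 0.071, [F^-] = 2s (since the Ba^2+ already present dominates).
Ksp ≈ 0.071 × (2s)^2
s = 1.4 × 10^-3 M
Check: s = 1.4 x 10^-3 ≪ 0.071, so the approximation is valid.

s ≈ 1.4e-3 M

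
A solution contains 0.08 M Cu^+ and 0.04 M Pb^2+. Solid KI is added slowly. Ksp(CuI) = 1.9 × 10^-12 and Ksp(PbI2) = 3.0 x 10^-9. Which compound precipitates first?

CuI

Precipitation of each salt starts when its ion product equals its Ksp.
For CuI: 1.9 × 10^-12 = 0.08 × [I^-]  ⇒  [I^-] = 2.4 × 10^-11 M.
For PbI2: 3.0 x 10^-9 = 0.04 × [I^-]^2  ⇒  [I^-] = 2.7 × 10^-4 M.
The salt with the lower threshold [I^-] precipitates first: CuI.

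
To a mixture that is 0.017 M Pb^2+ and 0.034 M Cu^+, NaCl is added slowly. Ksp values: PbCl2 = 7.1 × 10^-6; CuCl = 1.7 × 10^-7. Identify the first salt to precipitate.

CuCl

Precipitation of each salt starts when its ion product equals its Ksp.
For PbCl2: 7.1 × 10^-6 = 0.017 × [Cl^-]^2  ⇒  [Cl^-] = 2.0 × 10^-2 M.
For CuCl: 1.7 × 10^-7 = 0.034 × [Cl^-]  ⇒  [Cl^-] = 5.0 × 10^-6 M.
The salt with the lower threshold [Cl^-] precipitates first: CuCl.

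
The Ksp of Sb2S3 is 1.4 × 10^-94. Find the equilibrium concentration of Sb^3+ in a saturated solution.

Sb2S3(s) <=> 2 Sb^3+(aq) + 3 S^2-(aq)
Ksp = [Sb^3+]^2[S^2-]^3
With molar solubility s: [Sb^3+] = 2s, [S^2-] = 3s.
Ksp = (2s)^2(3s)^3 = 108s^5
s^5 = 1.4 × 10^-94 / 108, so s = 6.65 × 10^-20 M
[Sb^3+] = 2s = 1.3 × 10^-19 M

[Sb^3+] ≈ 1.3 x 10^-19 M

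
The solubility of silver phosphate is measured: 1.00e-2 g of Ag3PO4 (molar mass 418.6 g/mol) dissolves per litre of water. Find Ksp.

Molar solubility s = (1.00 x 10^-2 g/L) / (418.6 g/mol) = 2.389 x 10^-5 M.
Ag3PO4(s) ⇌ 3 Ag^+ + PO4^3-
With molar solubility s: [Ag^+] = 3s, [PO4^3-] = s.
Ksp = [Ag^+]^3[PO4^3-]
Substituting: Ksp = (3s)^3s = 27s^4
Ksp = 27 × (2.389 × 10^-5)^4 = 8.79 x 10^-18

Ksp ≈ 8.79e-18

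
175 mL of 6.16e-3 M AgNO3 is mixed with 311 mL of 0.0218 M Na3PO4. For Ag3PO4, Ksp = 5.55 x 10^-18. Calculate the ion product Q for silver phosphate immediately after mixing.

Q ≈ 1.52e-10

Total volume = 175 + 311 = 486 mL.
[Ag^+] = 6.16 x 10^-3 × (175/486) = 2.218 × 10^-3 M
[PO4^3-] = 2.18 × 10^-2 × (311/486) = 1.395 × 10^-2 M
Ag3PO4(s) <=> 3 Ag^+ + PO4^3-, so Q = [Ag^+]^3[PO4^3-]
Q = (2.218 x 10^-3)^3(1.395 x 10^-2) = 1.52 x 10^-10
Q > Ksp, so Ag3PO4 will precipitate.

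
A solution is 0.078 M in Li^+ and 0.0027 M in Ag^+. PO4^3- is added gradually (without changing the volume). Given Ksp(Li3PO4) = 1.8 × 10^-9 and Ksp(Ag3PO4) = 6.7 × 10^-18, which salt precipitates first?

Ag3PO4

Each salt begins to precipitate when Q = Ksp, i.e. when [PO4^3-] reaches its threshold.
For Li3PO4: 1.8 × 10^-9 = (0.078)^3 × [PO4^3-]  ⇒  [PO4^3-] = 3.8 × 10^-6 M.
For Ag3PO4: 6.7 × 10^-18 = (0.0027)^3 × [PO4^3-]  ⇒  [PO4^3-] = 3.4 × 10^-10 M.
The salt with the lower threshold [PO4^3-] precipitates first: Ag3PO4.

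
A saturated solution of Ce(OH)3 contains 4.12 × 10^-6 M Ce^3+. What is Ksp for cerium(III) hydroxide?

7.78e-21

Ce(OH)3(s) <=> Ce^3+ + 3 OH^-
Stoichiometry gives [OH^-] = (3/1)[Ce^3+] = 1.236 × 10^-5 M.
Ksp = [Ce^3+][OH^-]^3
Ksp = 4.12 x 10^-6 × (1.236 × 10^-5)^3 = 7.78 × 10^-21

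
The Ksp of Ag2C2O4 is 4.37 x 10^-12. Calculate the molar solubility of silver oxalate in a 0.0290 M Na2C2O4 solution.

Ag2C2O4(s) ⇌ 2 Ag^+ + C2O4^2-
Ksp = [Ag^+]^2[C2O4^2-]
Let s = moles of Ag2C2O4 that dissolve per litre. [Ag^+] = 2s, [C2O4^2-] = 0.0290 + s ≈ 0.0290 (Ksp is small, so little additional dissolves).
Ksp ≈ (2s)^2 × 0.0290
s = 6.14 x 10^-6 M
Check: s = 6.1 × 10^-6 ≪ 0.0290, so the approximation is valid.

s = 6.14e-6 M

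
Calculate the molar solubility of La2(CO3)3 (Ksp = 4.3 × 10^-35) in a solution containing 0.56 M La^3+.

La2(CO3)3(s) <=> 2 La^3+(aq) + 3 CO3^2-(aq)
Ksp = [La^3+]^2[CO3^2-]^3
If s mol/L dissolves here, [La^3+] = 0.56 + 2s ≈ 0.56, [CO3^2-] = 3s (Ksp is small, so little additional dissolves).
Ksp ≈ (0.56)^2 × (3s)^3
s = 1.7 × 10^-12 M
Check: 2s = 3.4 x 10^-12 ≪ 0.56, so the approximation is valid.

1.7 x 10^-12 M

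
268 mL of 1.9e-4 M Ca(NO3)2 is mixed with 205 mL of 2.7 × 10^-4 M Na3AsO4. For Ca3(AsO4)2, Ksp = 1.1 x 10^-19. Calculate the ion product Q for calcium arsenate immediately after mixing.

Total volume = 268 + 205 = 473 mL.
[Ca^2+] = 1.9 × 10^-4 × (268/473) = 1.08 x 10^-4 M
[AsO4^3-] = 2.7 × 10^-4 × (205/473) = 1.17 × 10^-4 M
Ca3(AsO4)2(s) ⇌ 3 Ca^2+ + 2 AsO4^3-, so Q = [Ca^2+]^3[AsO4^3-]^2
Q = (1.08 × 10^-4)^3(1.17 x 10^-4)^2 = 1.7 × 10^-20
Q < Ksp, so no precipitate of Ca3(AsO4)2 forms.

Q ≈ 1.7 × 10^-20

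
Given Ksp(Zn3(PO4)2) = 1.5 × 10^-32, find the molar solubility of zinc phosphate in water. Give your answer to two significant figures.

Zn3(PO4)2(s) ⇌ 3 Zn^2+(aq) + 2 PO4^3-(aq)
Ksp = [Zn^2+]^3[PO4^3-]^2
If s mol/L of Zn3(PO4)2 dissolves, [Zn^2+] = 3s and [PO4^3-] = 2s.
So Ksp = (3s)^3 × (2s)^2 = 108s^5
s^5 = 1.5 × 10^-32 / 108, so s = 1.7 × 10^-7 M

1.7 x 10^-7 M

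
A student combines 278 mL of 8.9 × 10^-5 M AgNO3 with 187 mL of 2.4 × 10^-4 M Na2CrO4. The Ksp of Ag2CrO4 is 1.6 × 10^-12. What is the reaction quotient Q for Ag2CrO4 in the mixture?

Q = 2.7 × 10^-13

Total volume = 278 + 187 = 465 mL.
[Ag^+] = 8.9 × 10^-5 × (278/465) = 5.32 x 10^-5 M
[CrO4^2-] = 2.4 × 10^-4 × (187/465) = 9.65 x 10^-5 M
Ag2CrO4(s) ⇌ 2 Ag^+ + CrO4^2-, so Q = [Ag^+]^2[CrO4^2-]
Q = (5.32 × 10^-5)^2(9.65 × 10^-5) = 2.7 x 10^-13
Q < Ksp, so no precipitate of Ag2CrO4 forms.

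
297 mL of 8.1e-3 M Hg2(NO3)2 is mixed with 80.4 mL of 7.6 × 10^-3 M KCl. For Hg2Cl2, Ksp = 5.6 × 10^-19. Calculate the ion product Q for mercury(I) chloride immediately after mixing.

Total volume = 297 + 80.4 = 377.4 mL.
[Hg2^2+] = 8.1 × 10^-3 × (297/377.4) = 6.37 x 10^-3 M
[Cl^-] = 7.6 x 10^-3 × (80.4/377.4) = 1.62 x 10^-3 M
Hg2Cl2(s) <=> Hg2^2+(aq) + 2 Cl^-(aq), so Q = [Hg2^2+][Cl^-]^2
Q = (6.37 × 10^-3)(1.62 × 10^-3)^2 = 1.7 × 10^-8
Q > Ksp, so Hg2Cl2 will precipitate.

1.7 × 10^-8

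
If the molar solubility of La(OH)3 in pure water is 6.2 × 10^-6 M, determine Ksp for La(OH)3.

4.0 × 10^-20

La(OH)3(s) <=> La^3+(aq) + 3 OH^-(aq)
Let s = molar solubility. Then [La^3+] = s and [OH^-] = 3s.
Ksp = [La^3+][OH^-]^3
Substituting: Ksp = s(3s)^3 = 27s^4
Ksp = 27 × (6.2 × 10^-6)^4 = 4.0 x 10^-20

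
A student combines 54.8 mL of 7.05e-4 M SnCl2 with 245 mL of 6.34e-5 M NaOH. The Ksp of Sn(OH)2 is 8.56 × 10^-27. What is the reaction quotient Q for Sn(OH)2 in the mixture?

3.46 × 10^-13

Total volume = 54.8 + 245 = 299.8 mL.
[Sn^2+] = 7.05 × 10^-4 × (54.8/299.8) = 1.289 × 10^-4 M
[OH^-] = 6.34 × 10^-5 × (245/299.8) = 5.181 x 10^-5 M
Sn(OH)2(s) ⇌ Sn^2+(aq) + 2 OH^-(aq), so Q = [Sn^2+][OH^-]^2
Q = (1.289 × 10^-4)(5.181 x 10^-5)^2 = 3.46 x 10^-13
Q > Ksp, so Sn(OH)2 will precipitate.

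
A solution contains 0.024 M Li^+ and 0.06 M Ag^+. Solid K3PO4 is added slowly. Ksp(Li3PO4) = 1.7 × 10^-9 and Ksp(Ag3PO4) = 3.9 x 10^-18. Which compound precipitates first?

Ag3PO4

Each salt begins to precipitate when Q = Ksp, i.e. when [PO4^3-] reaches its threshold.
For Li3PO4: 1.7 × 10^-9 = (0.024)^3 × [PO4^3-]  ⇒  [PO4^3-] = 1.2 x 10^-4 M.
For Ag3PO4: 3.9 x 10^-18 = (0.06)^3 × [PO4^3-]  ⇒  [PO4^3-] = 1.8 x 10^-14 M.
The salt with the lower threshold [PO4^3-] precipitates first: Ag3PO4.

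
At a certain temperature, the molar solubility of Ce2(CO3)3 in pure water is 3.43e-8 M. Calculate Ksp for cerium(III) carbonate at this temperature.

Ksp = 5.13 x 10^-36

Ce2(CO3)3(s) ⇌ 2 Ce^3+(aq) + 3 CO3^2-(aq)
Let s = molar solubility. Then [Ce^3+] = 2s and [CO3^2-] = 3s.
Ksp = [Ce^3+]^2[CO3^2-]^3
Substituting: Ksp = (2s)^2(3s)^3 = 108s^5
With s = 3.43 x 10^-8: Ksp = 5.13 × 10^-36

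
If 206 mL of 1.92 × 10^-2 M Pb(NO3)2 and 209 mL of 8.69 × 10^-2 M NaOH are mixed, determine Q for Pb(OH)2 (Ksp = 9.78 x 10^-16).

Total volume = 206 + 209 = 415 mL.
[Pb^2+] = 1.92 × 10^-2 × (206/415) = 9.531 × 10^-3 M
[OH^-] = 8.69 x 10^-2 × (209/415) = 4.376 × 10^-2 M
Pb(OH)2(s) <=> Pb^2+(aq) + 2 OH^-(aq), so Q = [Pb^2+][OH^-]^2
Q = (9.531 × 10^-3)(4.376 x 10^-2)^2 = 1.83 × 10^-5
Q > Ksp, so Pb(OH)2 will precipitate.

Q = 1.83 × 10^-5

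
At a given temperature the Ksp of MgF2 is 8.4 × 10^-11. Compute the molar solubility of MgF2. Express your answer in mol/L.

s ≈ 2.8 x 10^-4 M

MgF2(s) ⇌ Mg^2+(aq) + 2 F^-(aq)
Ksp = [Mg^2+][F^-]^2
If s mol/L of MgF2 dissolves, [Mg^2+] = s and [F^-] = 2s.
Ksp = s(2s)^2 = 4s^3
s = (8.4 × 10^-11 / 4)^(1/3) = 2.8 × 10^-4 M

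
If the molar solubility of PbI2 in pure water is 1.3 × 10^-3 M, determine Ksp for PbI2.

PbI2(s) <=> Pb^2+(aq) + 2 I^-(aq)
For each mole of PbI2 that dissolves: [Pb^2+] = s, [I^-] = 2s.
Ksp = [Pb^2+][I^-]^2
So Ksp = s × (2s)^2 = 4s^3
Ksp = 4 × (1.3 x 10^-3)^3 = 8.8 × 10^-9

Ksp = 8.8 x 10^-9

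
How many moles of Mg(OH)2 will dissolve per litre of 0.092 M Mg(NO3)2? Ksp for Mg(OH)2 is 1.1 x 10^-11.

s = 5.5e-6 M

Mg(OH)2(s) <=> Mg^2+(aq) + 2 OH^-(aq)
Ksp = [Mg^2+][OH^-]^2
If s mol/L dissolves here, [Mg^2+] = 0.092 + s ≈ 0.092, [OH^-] = 2s (since Mg^2+ from Mg(NO3)2 dominates).
Ksp ≈ 0.092 × (2s)^2
s = 5.5 × 10^-6 M
Check: s = 5.5 × 10^-6 ≪ 0.092, so the approximation is valid.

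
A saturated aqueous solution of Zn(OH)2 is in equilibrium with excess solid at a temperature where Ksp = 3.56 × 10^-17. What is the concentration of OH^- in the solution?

[OH^-] = 4.14 × 10^-6 M

Zn(OH)2(s) ⇌ Zn^2+(aq) + 2 OH^-(aq)
Ksp = [Zn^2+][OH^-]^2
For each mole of Zn(OH)2 that dissolves: [Zn^2+] = s, [OH^-] = 2s.
So Ksp = s × (2s)^2 = 4s^3
s = (3.56 × 10^-17 / 4)^(1/3) = 2.072 x 10^-6 M
[OH^-] = 2s = 4.14 × 10^-6 M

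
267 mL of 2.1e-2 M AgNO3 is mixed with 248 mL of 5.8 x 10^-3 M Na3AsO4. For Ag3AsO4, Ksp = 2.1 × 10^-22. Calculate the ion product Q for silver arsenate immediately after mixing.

Total volume = 267 + 248 = 515 mL.
[Ag^+] = 2.1 × 10^-2 × (267/515) = 1.09 × 10^-2 M
[AsO4^3-] = 5.8 × 10^-3 × (248/515) = 2.79 × 10^-3 M
Ag3AsO4(s) ⇌ 3 Ag^+(aq) + AsO4^3-(aq), so Q = [Ag^+]^3[AsO4^3-]
Q = (1.09 × 10^-2)^3(2.79 × 10^-3) = 3.6 × 10^-9
Q > Ksp, so Ag3AsO4 will precipitate.

3.6e-9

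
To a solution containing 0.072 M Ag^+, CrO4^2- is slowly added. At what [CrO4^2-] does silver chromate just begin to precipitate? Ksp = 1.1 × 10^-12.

Ag2CrO4(s) ⇌ 2 Ag^+(aq) + CrO4^2-(aq)
Ksp = [Ag^+]^2[CrO4^2-]
Precipitation begins when Q = Ksp. With [Ag^+] = 0.072 M:
1.1 × 10^-12 = (0.072)^2 × [CrO4^2-]
[CrO4^2-] = (1.1 × 10^-12 / 5.18 × 10^-3) = 2.1 × 10^-10 M

[CrO4^2-] ≈ 2.1e-10 M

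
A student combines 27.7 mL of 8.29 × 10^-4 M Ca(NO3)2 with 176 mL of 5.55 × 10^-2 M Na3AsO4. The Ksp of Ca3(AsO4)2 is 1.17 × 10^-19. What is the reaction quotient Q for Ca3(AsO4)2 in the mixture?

Total volume = 27.7 + 176 = 203.7 mL.
[Ca^2+] = 8.29 × 10^-4 × (27.7/203.7) = 1.127 × 10^-4 M
[AsO4^3-] = 5.55 x 10^-2 × (176/203.7) = 4.795 × 10^-2 M
Ca3(AsO4)2(s) ⇌ 3 Ca^2+(aq) + 2 AsO4^3-(aq), so Q = [Ca^2+]^3[AsO4^3-]^2
Q = (1.127 x 10^-4)^3(4.795 × 10^-2)^2 = 3.29 × 10^-15
Q > Ksp, so Ca3(AsO4)2 will precipitate.

3.29e-15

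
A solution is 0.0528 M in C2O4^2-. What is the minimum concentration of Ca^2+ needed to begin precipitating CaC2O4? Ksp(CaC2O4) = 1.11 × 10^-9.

CaC2O4(s) <=> Ca^2+(aq) + C2O4^2-(aq)
Ksp = [Ca^2+][C2O4^2-]
Precipitation begins when Q = Ksp. With [C2O4^2-] = 0.0528 M:
1.11 × 10^-9 = (0.0528) × [Ca^2+]
[Ca^2+] = (1.11 × 10^-9 / 5.28 × 10^-2) = 2.10 × 10^-8 M

[Ca^2+] ≈ 2.10 × 10^-8 M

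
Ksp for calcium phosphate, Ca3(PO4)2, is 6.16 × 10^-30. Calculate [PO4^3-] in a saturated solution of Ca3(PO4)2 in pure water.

Ca3(PO4)2(s) ⇌ 3 Ca^2+(aq) + 2 PO4^3-(aq)
Ksp = [Ca^2+]^3[PO4^3-]^2
Let s = molar solubility. Then [Ca^2+] = 3s and [PO4^3-] = 2s.
Ksp = (3s)^3(2s)^2 = 108s^5
Solving, s = (6.16 × 10^-30/108)^(1/5) = 5.639 × 10^-7 M
[PO4^3-] = 2s = 1.13 x 10^-6 M

[PO4^3-] ≈ 1.13 x 10^-6 M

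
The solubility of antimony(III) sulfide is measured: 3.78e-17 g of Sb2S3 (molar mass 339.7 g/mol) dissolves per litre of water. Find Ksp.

Molar solubility s = (3.78 × 10^-17 g/L) / (339.7 g/mol) = 1.113 × 10^-19 M.
Sb2S3(s) ⇌ 2 Sb^3+(aq) + 3 S^2-(aq)
For each mole of Sb2S3 that dissolves: [Sb^3+] = 2s, [S^2-] = 3s.
Ksp = [Sb^3+]^2[S^2-]^3
Substituting: Ksp = (2s)^2(3s)^3 = 108s^5
With s = 1.113 × 10^-19: Ksp = 1.84 × 10^-93

Ksp ≈ 1.84 x 10^-93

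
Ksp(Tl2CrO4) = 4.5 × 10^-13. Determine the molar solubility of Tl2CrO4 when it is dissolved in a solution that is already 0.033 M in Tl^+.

Tl2CrO4(s) ⇌ 2 Tl^+(aq) + CrO4^2-(aq)
Ksp = [Tl^+]^2[CrO4^2-]
Let s = moles of Tl2CrO4 that dissolve per litre. [Tl^+] = 0.033 + 2s ≈ 0.033, [CrO4^2-] = s (common-ion effect: Tl^+ is already 0.033 M).
Ksp ≈ (0.033)^2 × s
s = 4.1 x 10^-10 M
Check: 2s = 8.3 × 10^-10 ≪ 0.033, so the approximation is valid.

4.1 × 10^-10 M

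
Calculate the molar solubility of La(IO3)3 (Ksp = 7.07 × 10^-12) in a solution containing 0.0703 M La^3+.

1.55 × 10^-4 M

La(IO3)3(s) <=> La^3+(aq) + 3 IO3^-(aq)
Ksp = [La^3+][IO3^-]^3
Let s be the molar solubility in this solution. [La^3+] = 0.0703 + s ≈ 0.0703, [IO3^-] = 3s (common-ion effect: La^3+ is already 0.0703 M).
Ksp ≈ 0.0703 × (3s)^3
s = 1.55 x 10^-4 M
Check: s = 1.6 × 10^-4 ≪ 0.0703, so the approximation is valid.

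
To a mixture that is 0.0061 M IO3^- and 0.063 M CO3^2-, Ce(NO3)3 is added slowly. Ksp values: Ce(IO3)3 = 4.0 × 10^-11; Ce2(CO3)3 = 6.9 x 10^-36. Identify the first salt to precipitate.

Each salt begins to precipitate when Q = Ksp, i.e. when [Ce^3+] reaches its threshold.
For Ce(IO3)3: 4.0 × 10^-11 = (0.0061)^3 × [Ce^3+]  ⇒  [Ce^3+] = 1.8 × 10^-4 M.
For Ce2(CO3)3: 6.9 x 10^-36 = (0.063)^3 × [Ce^3+]^2  ⇒  [Ce^3+] = 1.7 × 10^-16 M.
The salt with the lower threshold [Ce^3+] precipitates first: Ce2(CO3)3.

Ce2(CO3)3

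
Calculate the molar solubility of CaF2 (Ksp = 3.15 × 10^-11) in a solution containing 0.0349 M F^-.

2.59e-8 M

CaF2(s) <=> Ca^2+(aq) + 2 F^-(aq)
Ksp = [Ca^2+][F^-]^2
Let s = moles of CaF2 that dissolve per litre. [Ca^2+] = s, [F^-] = 0.0349 + 2s ≈ 0.0349 (common-ion effect: F^- is already 0.0349 M).
Ksp ≈ s × (0.0349)^2
s = 2.59 x 10^-8 M
Check: 2s = 5.2 × 10^-8 ≪ 0.0349, so the approximation is valid.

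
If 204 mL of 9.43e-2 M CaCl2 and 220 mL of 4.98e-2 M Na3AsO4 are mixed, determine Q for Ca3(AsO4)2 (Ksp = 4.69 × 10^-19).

Q ≈ 6.24e-8

Total volume = 204 + 220 = 424 mL.
[Ca^2+] = 9.43 × 10^-2 × (204/424) = 4.537 × 10^-2 M
[AsO4^3-] = 4.98 x 10^-2 × (220/424) = 2.584 x 10^-2 M
Ca3(AsO4)2(s) <=> 3 Ca^2+(aq) + 2 AsO4^3-(aq), so Q = [Ca^2+]^3[AsO4^3-]^2
Q = (4.537 x 10^-2)^3(2.584 x 10^-2)^2 = 6.24 × 10^-8
Q > Ksp, so Ca3(AsO4)2 will precipitate.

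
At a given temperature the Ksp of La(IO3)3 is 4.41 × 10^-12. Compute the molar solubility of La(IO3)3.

6.36 x 10^-4 M

La(IO3)3(s) <=> La^3+(aq) + 3 IO3^-(aq)
Ksp = [La^3+][IO3^-]^3
Let s = molar solubility. Then [La^3+] = s and [IO3^-] = 3s.
Ksp = s(3s)^3 = 27s^4
Solving, s = (4.41 × 10^-12/27)^(1/4) = 6.36 × 10^-4 M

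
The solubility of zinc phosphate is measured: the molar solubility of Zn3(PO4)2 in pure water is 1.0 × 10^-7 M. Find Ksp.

Ksp ≈ 1.1 × 10^-33

Zn3(PO4)2(s) ⇌ 3 Zn^2+(aq) + 2 PO4^3-(aq)
Let s = molar solubility. Then [Zn^2+] = 3s and [PO4^3-] = 2s.
Ksp = [Zn^2+]^3[PO4^3-]^2
Substituting: Ksp = (3s)^3(2s)^2 = 108s^5
Ksp = 108 × (1.0 × 10^-7)^5 = 1.1 × 10^-33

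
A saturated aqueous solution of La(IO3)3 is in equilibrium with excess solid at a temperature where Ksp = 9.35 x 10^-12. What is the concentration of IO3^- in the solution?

2.30 x 10^-3 M

La(IO3)3(s) ⇌ La^3+(aq) + 3 IO3^-(aq)
Ksp = [La^3+][IO3^-]^3
Let s = molar solubility. Then [La^3+] = s and [IO3^-] = 3s.
Substituting: Ksp = s(3s)^3 = 27s^4
Solving, s = (9.35 x 10^-12/27)^(1/4) = 7.671 × 10^-4 M
[IO3^-] = 3s = 2.30 × 10^-3 M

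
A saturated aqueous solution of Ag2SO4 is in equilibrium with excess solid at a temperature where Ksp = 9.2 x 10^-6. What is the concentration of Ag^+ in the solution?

Ag2SO4(s) ⇌ 2 Ag^+ + SO4^2-
Ksp = [Ag^+]^2[SO4^2-]
Let s = molar solubility. Then [Ag^+] = 2s and [SO4^2-] = s.
Substituting: Ksp = (2s)^2s = 4s^3
s = (9.2 x 10^-6 / 4)^(1/3) = 1.32 × 10^-2 M
[Ag^+] = 2s = 2.6 × 10^-2 M

0.026 M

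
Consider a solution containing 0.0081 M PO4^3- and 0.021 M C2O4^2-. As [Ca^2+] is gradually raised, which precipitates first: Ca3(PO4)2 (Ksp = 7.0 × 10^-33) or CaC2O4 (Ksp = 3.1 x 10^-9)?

Precipitation of each salt starts when its ion product equals its Ksp.
For Ca3(PO4)2: 7.0 × 10^-33 = (0.0081)^2 × [Ca^2+]^3  ⇒  [Ca^2+] = 4.7 × 10^-10 M.
For CaC2O4: 3.1 x 10^-9 = 0.021 × [Ca^2+]  ⇒  [Ca^2+] = 1.5 × 10^-7 M.
The salt with the lower threshold [Ca^2+] precipitates first: Ca3(PO4)2.

Ca3(PO4)2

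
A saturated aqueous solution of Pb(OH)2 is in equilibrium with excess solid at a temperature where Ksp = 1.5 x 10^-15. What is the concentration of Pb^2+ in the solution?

Pb(OH)2(s) ⇌ Pb^2+ + 2 OH^-
Ksp = [Pb^2+][OH^-]^2
Let s = molar solubility. Then [Pb^2+] = s and [OH^-] = 2s.
So Ksp = s × (2s)^2 = 4s^3
Solving, s = (1.5 x 10^-15/4)^(1/3) = 7.21 × 10^-6 M
[Pb^2+] = s = 7.2 × 10^-6 M

[Pb^2+] = 7.2 × 10^-6 M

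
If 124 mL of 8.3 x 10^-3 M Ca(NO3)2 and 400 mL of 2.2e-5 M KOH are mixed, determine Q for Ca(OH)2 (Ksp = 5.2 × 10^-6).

Total volume = 124 + 400 = 524 mL.
[Ca^2+] = 8.3 x 10^-3 × (124/524) = 1.96 x 10^-3 M
[OH^-] = 2.2 × 10^-5 × (400/524) = 1.68 x 10^-5 M
Ca(OH)2(s) <=> Ca^2+(aq) + 2 OH^-(aq), so Q = [Ca^2+][OH^-]^2
Q = (1.96 × 10^-3)(1.68 × 10^-5)^2 = 5.5 × 10^-13
Q < Ksp, so no precipitate of Ca(OH)2 forms.

5.5e-13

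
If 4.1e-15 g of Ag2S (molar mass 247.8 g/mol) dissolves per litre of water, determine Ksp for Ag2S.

Ksp = 1.8e-50

Molar solubility s = (4.1 × 10^-15 g/L) / (247.8 g/mol) = 1.65 × 10^-17 M.
Ag2S(s) ⇌ 2 Ag^+(aq) + S^2-(aq)
With molar solubility s: [Ag^+] = 2s, [S^2-] = s.
Ksp = [Ag^+]^2[S^2-]
Substituting: Ksp = (2s)^2s = 4s^3
With s = 1.65 x 10^-17: Ksp = 1.8 x 10^-50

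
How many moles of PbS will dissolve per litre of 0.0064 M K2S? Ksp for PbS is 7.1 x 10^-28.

PbS(s) ⇌ Pb^2+ + S^2-
Ksp = [Pb^2+][S^2-]
If s mol/L dissolves here, [Pb^2+] = s, [S^2-] = 0.0064 + s ≈ 0.0064 (Ksp is small, so little additional dissolves).
Ksp ≈ s × 0.0064
s = 1.1 × 10^-25 M
Check: s = 1.1 × 10^-25 ≪ 0.0064, so the approximation is valid.

1.1 × 10^-25 M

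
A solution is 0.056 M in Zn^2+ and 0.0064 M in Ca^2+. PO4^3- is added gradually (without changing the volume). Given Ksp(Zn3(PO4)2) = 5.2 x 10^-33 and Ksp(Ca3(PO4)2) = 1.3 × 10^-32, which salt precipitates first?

Precipitation of each salt starts when its ion product equals its Ksp.
For Zn3(PO4)2: 5.2 x 10^-33 = (0.056)^3 × [PO4^3-]^2  ⇒  [PO4^3-] = 5.4 x 10^-15 M.
For Ca3(PO4)2: 1.3 × 10^-32 = (0.0064)^3 × [PO4^3-]^2  ⇒  [PO4^3-] = 2.2 x 10^-13 M.
The salt with the lower threshold [PO4^3-] precipitates first: Zn3(PO4)2.

Zn3(PO4)2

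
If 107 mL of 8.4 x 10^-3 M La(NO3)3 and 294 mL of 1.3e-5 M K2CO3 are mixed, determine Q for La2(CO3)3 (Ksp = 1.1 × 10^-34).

Total volume = 107 + 294 = 401 mL.
[La^3+] = 8.4 × 10^-3 × (107/401) = 2.24 x 10^-3 M
[CO3^2-] = 1.3 × 10^-5 × (294/401) = 9.53 × 10^-6 M
La2(CO3)3(s) ⇌ 2 La^3+ + 3 CO3^2-, so Q = [La^3+]^2[CO3^2-]^3
Q = (2.24 x 10^-3)^2(9.53 x 10^-6)^3 = 4.3 x 10^-21
Q > Ksp, so La2(CO3)3 will precipitate.

4.3e-21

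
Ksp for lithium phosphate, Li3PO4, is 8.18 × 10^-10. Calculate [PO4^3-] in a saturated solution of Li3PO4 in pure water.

2.35 x 10^-3 M

Li3PO4(s) <=> 3 Li^+(aq) + PO4^3-(aq)
Ksp = [Li^+]^3[PO4^3-]
With molar solubility s: [Li^+] = 3s, [PO4^3-] = s.
Ksp = (3s)^3s = 27s^4
Solving, s = (8.18 × 10^-10/27)^(1/4) = 2.346 x 10^-3 M
[PO4^3-] = s = 2.35 x 10^-3 M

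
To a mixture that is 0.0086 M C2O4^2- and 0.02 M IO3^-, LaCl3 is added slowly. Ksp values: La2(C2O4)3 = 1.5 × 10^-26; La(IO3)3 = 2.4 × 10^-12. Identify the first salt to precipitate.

Precipitation of each salt starts when its ion product equals its Ksp.
For La2(C2O4)3: 1.5 × 10^-26 = (0.0086)^3 × [La^3+]^2  ⇒  [La^3+] = 1.5 × 10^-10 M.
For La(IO3)3: 2.4 × 10^-12 = (0.02)^3 × [La^3+]  ⇒  [La^3+] = 3.0 × 10^-7 M.
The salt with the lower threshold [La^3+] precipitates first: La2(C2O4)3.

La2(C2O4)3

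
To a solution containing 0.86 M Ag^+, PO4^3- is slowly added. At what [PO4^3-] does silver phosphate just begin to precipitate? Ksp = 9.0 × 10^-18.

Ag3PO4(s) ⇌ 3 Ag^+(aq) + PO4^3-(aq)
Ksp = [Ag^+]^3[PO4^3-]
Precipitation begins when Q = Ksp. With [Ag^+] = 0.86 M:
9.0 × 10^-18 = (0.86)^3 × [PO4^3-]
[PO4^3-] = (9.0 × 10^-18 / 6.36 x 10^-1) = 1.4 x 10^-17 M

[PO4^3-] = 1.4 × 10^-17 M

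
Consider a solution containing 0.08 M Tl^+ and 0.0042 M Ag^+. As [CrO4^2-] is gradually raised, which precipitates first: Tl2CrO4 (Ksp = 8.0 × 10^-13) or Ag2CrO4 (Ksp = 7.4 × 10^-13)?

Precipitation of each salt starts when its ion product equals its Ksp.
For Tl2CrO4: 8.0 × 10^-13 = (0.08)^2 × [CrO4^2-]  ⇒  [CrO4^2-] = 1.3 × 10^-10 M.
For Ag2CrO4: 7.4 × 10^-13 = (0.0042)^2 × [CrO4^2-]  ⇒  [CrO4^2-] = 4.2 × 10^-8 M.
The salt with the lower threshold [CrO4^2-] precipitates first: Tl2CrO4.

Tl2CrO4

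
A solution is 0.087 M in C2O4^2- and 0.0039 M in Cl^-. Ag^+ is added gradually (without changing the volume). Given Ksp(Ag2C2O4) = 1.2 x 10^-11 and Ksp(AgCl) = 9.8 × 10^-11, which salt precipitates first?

AgCl

Each salt begins to precipitate when Q = Ksp, i.e. when [Ag^+] reaches its threshold.
For Ag2C2O4: 1.2 x 10^-11 = 0.087 × [Ag^+]^2  ⇒  [Ag^+] = 1.2 × 10^-5 M.
For AgCl: 9.8 × 10^-11 = 0.0039 × [Ag^+]  ⇒  [Ag^+] = 2.5 x 10^-8 M.
The salt with the lower threshold [Ag^+] precipitates first: AgCl.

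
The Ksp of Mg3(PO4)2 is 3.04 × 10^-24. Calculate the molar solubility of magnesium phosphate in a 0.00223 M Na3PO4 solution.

Mg3(PO4)2(s) ⇌ 3 Mg^2+ + 2 PO4^3-
Ksp = [Mg^2+]^3[PO4^3-]^2
If s mol/L dissolves here, [Mg^2+] = 3s, [PO4^3-] = 0.00223 + 2s ≈ 0.00223 (since PO4^3- from Na3PO4 dominates).
Ksp ≈ (3s)^3 × (0.00223)^2
s = 2.83 × 10^-7 M
Check: 2s = 5.7 × 10^-7 ≪ 0.00223, so the approximation is valid.

s ≈ 2.83e-7 M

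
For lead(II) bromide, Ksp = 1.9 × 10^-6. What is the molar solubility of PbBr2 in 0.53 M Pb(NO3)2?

PbBr2(s) ⇌ Pb^2+ + 2 Br^-
Ksp = [Pb^2+][Br^-]^2
Let s be the molar solubility in this solution. [Pb^2+] = 0.53 + s ≈ 0.53, [Br^-] = 2s (since Pb^2+ from Pb(NO3)2 dominates).
Ksp ≈ 0.53 × (2s)^2
s = 9.5 × 10^-4 M
Check: s = 9.5 × 10^-4 ≪ 0.53, so the approximation is valid.

9.5 × 10^-4 M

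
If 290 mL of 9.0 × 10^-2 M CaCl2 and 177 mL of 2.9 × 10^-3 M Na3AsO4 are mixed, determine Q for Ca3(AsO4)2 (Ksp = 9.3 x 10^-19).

Total volume = 290 + 177 = 467 mL.
[Ca^2+] = 9.0 × 10^-2 × (290/467) = 5.59 × 10^-2 M
[AsO4^3-] = 2.9 x 10^-3 × (177/467) = 1.10 × 10^-3 M
Ca3(AsO4)2(s) <=> 3 Ca^2+(aq) + 2 AsO4^3-(aq), so Q = [Ca^2+]^3[AsO4^3-]^2
Q = (5.59 × 10^-2)^3(1.10 x 10^-3)^2 = 2.1 × 10^-10
Q > Ksp, so Ca3(AsO4)2 will precipitate.

Q ≈ 2.1e-10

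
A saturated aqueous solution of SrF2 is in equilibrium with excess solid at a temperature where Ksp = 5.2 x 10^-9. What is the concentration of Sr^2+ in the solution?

[Sr^2+] = 1.1 × 10^-3 M

SrF2(s) <=> Sr^2+(aq) + 2 F^-(aq)
Ksp = [Sr^2+][F^-]^2
For each mole of SrF2 that dissolves: [Sr^2+] = s, [F^-] = 2s.
So Ksp = s × (2s)^2 = 4s^3
s = (5.2 x 10^-9 / 4)^(1/3) = 1.09 × 10^-3 M
[Sr^2+] = s = 1.1 x 10^-3 M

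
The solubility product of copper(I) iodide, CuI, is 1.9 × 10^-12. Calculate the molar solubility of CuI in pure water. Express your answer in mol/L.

1.4e-6 M

CuI(s) ⇌ Cu^+(aq) + I^-(aq)
Ksp = [Cu^+][I^-]
For each mole of CuI that dissolves: [Cu^+] = s, [I^-] = s.
Ksp = s × s = s^2
s = (1.9 × 10^-12)^(1/2) = 1.4 × 10^-6 M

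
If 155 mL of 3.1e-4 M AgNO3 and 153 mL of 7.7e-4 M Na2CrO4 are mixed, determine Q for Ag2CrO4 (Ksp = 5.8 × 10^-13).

Total volume = 155 + 153 = 308 mL.
[Ag^+] = 3.1 × 10^-4 × (155/308) = 1.56 × 10^-4 M
[CrO4^2-] = 7.7 × 10^-4 × (153/308) = 3.83 x 10^-4 M
Ag2CrO4(s) ⇌ 2 Ag^+ + CrO4^2-, so Q = [Ag^+]^2[CrO4^2-]
Q = (1.56 x 10^-4)^2(3.83 × 10^-4) = 9.3 × 10^-12
Q > Ksp, so Ag2CrO4 will precipitate.

Q = 9.3e-12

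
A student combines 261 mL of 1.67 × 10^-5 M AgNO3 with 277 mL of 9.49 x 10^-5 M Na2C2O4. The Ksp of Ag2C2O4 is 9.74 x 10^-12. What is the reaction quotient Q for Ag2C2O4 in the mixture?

Total volume = 261 + 277 = 538 mL.
[Ag^+] = 1.67 x 10^-5 × (261/538) = 8.102 × 10^-6 M
[C2O4^2-] = 9.49 × 10^-5 × (277/538) = 4.886 × 10^-5 M
Ag2C2O4(s) <=> 2 Ag^+ + C2O4^2-, so Q = [Ag^+]^2[C2O4^2-]
Q = (8.102 × 10^-6)^2(4.886 x 10^-5) = 3.21 × 10^-15
Q < Ksp, so no precipitate of Ag2C2O4 forms.

3.21 × 10^-15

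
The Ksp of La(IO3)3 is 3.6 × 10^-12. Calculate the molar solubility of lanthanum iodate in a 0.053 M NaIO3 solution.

s = 2.4 × 10^-8 M

La(IO3)3(s) ⇌ La^3+ + 3 IO3^-
Ksp = [La^3+][IO3^-]^3
Let s be the molar solubility in this solution. [La^3+] = s, [IO3^-] = 0.053 + 3s ≈ 0.053 (Ksp is small, so little additional dissolves).
Ksp ≈ s × (0.053)^3
s = 2.4 × 10^-8 M
Check: 3s = 7.3 × 10^-8 ≪ 0.053, so the approximation is valid.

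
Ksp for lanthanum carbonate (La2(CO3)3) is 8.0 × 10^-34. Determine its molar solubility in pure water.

s = 9.4e-8 M

La2(CO3)3(s) ⇌ 2 La^3+(aq) + 3 CO3^2-(aq)
Ksp = [La^3+]^2[CO3^2-]^3
With molar solubility s: [La^3+] = 2s, [CO3^2-] = 3s.
Ksp = (2s)^2(3s)^3 = 108s^5
s = (8.0 × 10^-34 / 108)^(1/5) = 9.4 × 10^-8 M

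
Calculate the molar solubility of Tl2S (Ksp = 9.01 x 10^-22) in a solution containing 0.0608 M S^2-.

Tl2S(s) ⇌ 2 Tl^+ + S^2-
Ksp = [Tl^+]^2[S^2-]
Let s = moles of Tl2S that dissolve per litre. [Tl^+] = 2s, [S^2-] = 0.0608 + s ≈ 0.0608 (common-ion effect: S^2- is already 0.0608 M).
Ksp ≈ (2s)^2 × 0.0608
s = 6.09 × 10^-11 M
Check: s = 6.1 x 10^-11 ≪ 0.0608, so the approximation is valid.

s ≈ 6.09e-11 M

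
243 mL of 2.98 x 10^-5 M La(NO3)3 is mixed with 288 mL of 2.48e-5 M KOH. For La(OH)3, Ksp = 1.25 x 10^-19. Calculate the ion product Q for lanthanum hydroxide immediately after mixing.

Total volume = 243 + 288 = 531 mL.
[La^3+] = 2.98 x 10^-5 × (243/531) = 1.364 × 10^-5 M
[OH^-] = 2.48 × 10^-5 × (288/531) = 1.345 × 10^-5 M
La(OH)3(s) ⇌ La^3+(aq) + 3 OH^-(aq), so Q = [La^3+][OH^-]^3
Q = (1.364 x 10^-5)(1.345 × 10^-5)^3 = 3.32 x 10^-20
Q < Ksp, so no precipitate of La(OH)3 forms.

Q ≈ 3.32 × 10^-20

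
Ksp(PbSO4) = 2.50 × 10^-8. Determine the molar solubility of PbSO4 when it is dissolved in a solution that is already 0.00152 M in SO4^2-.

PbSO4(s) ⇌ Pb^2+ + SO4^2-
Ksp = [Pb^2+][SO4^2-]
If s mol/L dissolves here, [Pb^2+] = s, [SO4^2-] = 0.00152 + s ≈ 0.00152 (since the SO4^2- already present dominates).
Ksp ≈ s × 0.00152
s = 1.64 × 10^-5 M
Check: s = 1.6 × 10^-5 ≪ 0.00152, so the approximation is valid.

s ≈ 1.64e-5 M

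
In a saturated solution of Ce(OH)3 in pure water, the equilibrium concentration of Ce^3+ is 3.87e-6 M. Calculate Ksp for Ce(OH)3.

Ksp = 6.06 × 10^-21

Ce(OH)3(s) <=> Ce^3+ + 3 OH^-
Stoichiometry gives [OH^-] = (3/1)[Ce^3+] = 1.161 × 10^-5 M.
Ksp = [Ce^3+][OH^-]^3
Ksp = 3.87 × 10^-6 × (1.161 × 10^-5)^3 = 6.06 x 10^-21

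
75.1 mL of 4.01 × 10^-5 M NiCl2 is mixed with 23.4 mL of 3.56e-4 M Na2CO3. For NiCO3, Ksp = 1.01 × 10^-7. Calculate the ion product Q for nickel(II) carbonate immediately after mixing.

Q = 2.59e-9

Total volume = 75.1 + 23.4 = 98.5 mL.
[Ni^2+] = 4.01 × 10^-5 × (75.1/98.5) = 3.057 × 10^-5 M
[CO3^2-] = 3.56 × 10^-4 × (23.4/98.5) = 8.457 × 10^-5 M
NiCO3(s) ⇌ Ni^2+ + CO3^2-, so Q = [Ni^2+][CO3^2-]
Q = (3.057 × 10^-5)(8.457 × 10^-5) = 2.59 x 10^-9
Q < Ksp, so no precipitate of NiCO3 forms.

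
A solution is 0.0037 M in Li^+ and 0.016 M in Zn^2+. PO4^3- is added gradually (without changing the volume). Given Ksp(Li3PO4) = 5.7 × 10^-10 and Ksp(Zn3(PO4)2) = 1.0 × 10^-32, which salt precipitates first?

Each salt begins to precipitate when Q = Ksp, i.e. when [PO4^3-] reaches its threshold.
For Li3PO4: 5.7 × 10^-10 = (0.0037)^3 × [PO4^3-]  ⇒  [PO4^3-] = 1.1 × 10^-2 M.
For Zn3(PO4)2: 1.0 × 10^-32 = (0.016)^3 × [PO4^3-]^2  ⇒  [PO4^3-] = 4.9 x 10^-14 M.
The salt with the lower threshold [PO4^3-] precipitates first: Zn3(PO4)2.

Zn3(PO4)2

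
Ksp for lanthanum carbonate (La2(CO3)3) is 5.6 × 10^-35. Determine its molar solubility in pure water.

La2(CO3)3(s) ⇌ 2 La^3+(aq) + 3 CO3^2-(aq)
Ksp = [La^3+]^2[CO3^2-]^3
With molar solubility s: [La^3+] = 2s, [CO3^2-] = 3s.
So Ksp = (2s)^2 × (3s)^3 = 108s^5
Solving, s = (5.6 × 10^-35/108)^(1/5) = 5.5 × 10^-8 M

s ≈ 5.5 x 10^-8 M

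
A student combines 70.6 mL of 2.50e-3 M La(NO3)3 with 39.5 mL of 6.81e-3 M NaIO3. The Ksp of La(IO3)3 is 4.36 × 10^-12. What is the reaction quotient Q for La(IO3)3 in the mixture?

Total volume = 70.6 + 39.5 = 110.1 mL.
[La^3+] = 2.50 x 10^-3 × (70.6/110.1) = 1.603 × 10^-3 M
[IO3^-] = 6.81 x 10^-3 × (39.5/110.1) = 2.443 x 10^-3 M
La(IO3)3(s) ⇌ La^3+ + 3 IO3^-, so Q = [La^3+][IO3^-]^3
Q = (1.603 × 10^-3)(2.443 × 10^-3)^3 = 2.34 × 10^-11
Q > Ksp, so La(IO3)3 will precipitate.

2.34e-11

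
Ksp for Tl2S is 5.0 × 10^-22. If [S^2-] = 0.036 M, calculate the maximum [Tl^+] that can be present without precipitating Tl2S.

[Tl^+] = 1.2 x 10^-10 M

Tl2S(s) ⇌ 2 Tl^+(aq) + S^2-(aq)
Ksp = [Tl^+]^2[S^2-]
Precipitation begins when Q = Ksp. With [S^2-] = 0.036 M:
5.0 × 10^-22 = (0.036) × [Tl^+]^2
[Tl^+] = (5.0 × 10^-22 / 3.6 x 10^-2)^(1/2) = 1.2 x 10^-10 M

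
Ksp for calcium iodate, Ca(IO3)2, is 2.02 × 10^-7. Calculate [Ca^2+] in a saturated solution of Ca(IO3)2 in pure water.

Ca(IO3)2(s) ⇌ Ca^2+ + 2 IO3^-
Ksp = [Ca^2+][IO3^-]^2
If s mol/L of Ca(IO3)2 dissolves, [Ca^2+] = s and [IO3^-] = 2s.
Ksp = s(2s)^2 = 4s^3
s = (2.02 × 10^-7 / 4)^(1/3) = 3.696 x 10^-3 M
[Ca^2+] = s = 3.70 × 10^-3 M

[Ca^2+] ≈ 3.70e-3 M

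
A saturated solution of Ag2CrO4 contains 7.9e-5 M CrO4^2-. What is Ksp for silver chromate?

Ksp = 2.0 x 10^-12

Ag2CrO4(s) ⇌ 2 Ag^+(aq) + CrO4^2-(aq)
Stoichiometry gives [Ag^+] = (2/1)[CrO4^2-] = 1.58 x 10^-4 M.
Ksp = [Ag^+]^2[CrO4^2-]
Ksp = (1.58 × 10^-4)^2 × 7.9 × 10^-5 = 2.0 x 10^-12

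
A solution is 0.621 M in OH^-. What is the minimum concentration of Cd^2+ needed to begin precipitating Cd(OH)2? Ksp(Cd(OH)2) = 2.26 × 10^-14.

5.86e-14 M

Cd(OH)2(s) ⇌ Cd^2+(aq) + 2 OH^-(aq)
Ksp = [Cd^2+][OH^-]^2
Precipitation begins when Q = Ksp. With [OH^-] = 0.621 M:
2.26 × 10^-14 = (0.621)^2 × [Cd^2+]
[Cd^2+] = (2.26 × 10^-14 / 3.856 x 10^-1) = 5.86 × 10^-14 M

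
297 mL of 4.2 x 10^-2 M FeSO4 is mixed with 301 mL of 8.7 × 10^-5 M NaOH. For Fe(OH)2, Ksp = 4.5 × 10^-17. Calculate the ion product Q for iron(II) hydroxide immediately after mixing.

Total volume = 297 + 301 = 598 mL.
[Fe^2+] = 4.2 × 10^-2 × (297/598) = 2.09 x 10^-2 M
[OH^-] = 8.7 x 10^-5 × (301/598) = 4.38 × 10^-5 M
Fe(OH)2(s) <=> Fe^2+ + 2 OH^-, so Q = [Fe^2+][OH^-]^2
Q = (2.09 × 10^-2)(4.38 × 10^-5)^2 = 4.0 x 10^-11
Q > Ksp, so Fe(OH)2 will precipitate.

4.0 x 10^-11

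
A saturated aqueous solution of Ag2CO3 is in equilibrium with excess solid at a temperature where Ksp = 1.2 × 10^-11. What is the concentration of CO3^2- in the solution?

[CO3^2-] ≈ 1.4 × 10^-4 M

Ag2CO3(s) ⇌ 2 Ag^+(aq) + CO3^2-(aq)
Ksp = [Ag^+]^2[CO3^2-]
If s mol/L of Ag2CO3 dissolves, [Ag^+] = 2s and [CO3^2-] = s.
So Ksp = (2s)^2 × s = 4s^3
s = (1.2 × 10^-11 / 4)^(1/3) = 1.44 × 10^-4 M
[CO3^2-] = s = 1.4 × 10^-4 M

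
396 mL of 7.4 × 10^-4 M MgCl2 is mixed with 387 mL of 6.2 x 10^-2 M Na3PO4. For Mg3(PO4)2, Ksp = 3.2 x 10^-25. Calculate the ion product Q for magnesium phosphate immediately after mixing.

Total volume = 396 + 387 = 783 mL.
[Mg^2+] = 7.4 x 10^-4 × (396/783) = 3.74 × 10^-4 M
[PO4^3-] = 6.2 x 10^-2 × (387/783) = 3.06 × 10^-2 M
Mg3(PO4)2(s) ⇌ 3 Mg^2+ + 2 PO4^3-, so Q = [Mg^2+]^3[PO4^3-]^2
Q = (3.74 × 10^-4)^3(3.06 × 10^-2)^2 = 4.9 × 10^-14
Q > Ksp, so Mg3(PO4)2 will precipitate.

Q = 4.9e-14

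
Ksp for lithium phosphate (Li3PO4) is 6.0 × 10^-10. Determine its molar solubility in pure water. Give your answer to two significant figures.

Li3PO4(s) ⇌ 3 Li^+(aq) + PO4^3-(aq)
Ksp = [Li^+]^3[PO4^3-]
For each mole of Li3PO4 that dissolves: [Li^+] = 3s, [PO4^3-] = s.
Ksp = (3s)^3s = 27s^4
Solving, s = (6.0 × 10^-10/27)^(1/4) = 2.2 × 10^-3 M

s ≈ 2.2e-3 M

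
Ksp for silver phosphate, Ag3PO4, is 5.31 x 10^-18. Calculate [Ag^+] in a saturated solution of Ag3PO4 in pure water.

[Ag^+] ≈ 6.32e-5 M

Ag3PO4(s) <=> 3 Ag^+ + PO4^3-
Ksp = [Ag^+]^3[PO4^3-]
If s mol/L of Ag3PO4 dissolves, [Ag^+] = 3s and [PO4^3-] = s.
Substituting: Ksp = (3s)^3s = 27s^4
s^4 = 5.31 x 10^-18 / 27, so s = 2.106 × 10^-5 M
[Ag^+] = 3s = 6.32 x 10^-5 M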